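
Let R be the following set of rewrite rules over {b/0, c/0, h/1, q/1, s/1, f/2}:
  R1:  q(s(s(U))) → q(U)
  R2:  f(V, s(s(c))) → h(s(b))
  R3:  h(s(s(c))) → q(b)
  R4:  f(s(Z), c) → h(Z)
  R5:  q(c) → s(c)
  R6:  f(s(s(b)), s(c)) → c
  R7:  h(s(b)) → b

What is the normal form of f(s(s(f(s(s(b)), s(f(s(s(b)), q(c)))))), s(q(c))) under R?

b

1. f(s(s(f(s(s(b)), s(f(s(s(b)), q(c)))))), s(q(c)))  →  f(s(s(f(s(s(b)), s(f(s(s(b)), s(c)))))), s(q(c)))   [R5 at 1.1.1.2.1.2]
2. f(s(s(f(s(s(b)), s(f(s(s(b)), s(c)))))), s(q(c)))  →  f(s(s(f(s(s(b)), s(c)))), s(q(c)))   [R6 at 1.1.1.2.1]
3. f(s(s(f(s(s(b)), s(c)))), s(q(c)))  →  f(s(s(c)), s(q(c)))   [R6 at 1.1.1]
4. f(s(s(c)), s(q(c)))  →  f(s(s(c)), s(s(c)))   [R5 at 2.1]
5. f(s(s(c)), s(s(c)))  →  h(s(b))   [R2 at ε]
6. h(s(b))  →  b   [R7 at ε]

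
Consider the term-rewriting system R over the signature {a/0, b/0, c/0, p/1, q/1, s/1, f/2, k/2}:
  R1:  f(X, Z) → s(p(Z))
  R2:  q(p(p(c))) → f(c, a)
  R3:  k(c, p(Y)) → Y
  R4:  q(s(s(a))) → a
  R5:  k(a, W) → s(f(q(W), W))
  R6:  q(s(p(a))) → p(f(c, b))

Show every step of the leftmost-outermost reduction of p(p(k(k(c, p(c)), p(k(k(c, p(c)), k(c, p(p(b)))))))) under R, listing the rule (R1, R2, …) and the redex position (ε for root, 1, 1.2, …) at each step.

1. p(p(k(k(c, p(c)), p(k(k(c, p(c)), k(c, p(p(b))))))))  →  p(p(k(c, p(k(k(c, p(c)), k(c, p(p(b))))))))   [R3 at 1.1.1]
2. p(p(k(c, p(k(k(c, p(c)), k(c, p(p(b))))))))  →  p(p(k(k(c, p(c)), k(c, p(p(b))))))   [R3 at 1.1]
3. p(p(k(k(c, p(c)), k(c, p(p(b))))))  →  p(p(k(c, k(c, p(p(b))))))   [R3 at 1.1.1]
4. p(p(k(c, k(c, p(p(b))))))  →  p(p(k(c, p(b))))   [R3 at 1.1.2]
5. p(p(k(c, p(b))))  →  p(p(b))   [R3 at 1.1]

p(p(b))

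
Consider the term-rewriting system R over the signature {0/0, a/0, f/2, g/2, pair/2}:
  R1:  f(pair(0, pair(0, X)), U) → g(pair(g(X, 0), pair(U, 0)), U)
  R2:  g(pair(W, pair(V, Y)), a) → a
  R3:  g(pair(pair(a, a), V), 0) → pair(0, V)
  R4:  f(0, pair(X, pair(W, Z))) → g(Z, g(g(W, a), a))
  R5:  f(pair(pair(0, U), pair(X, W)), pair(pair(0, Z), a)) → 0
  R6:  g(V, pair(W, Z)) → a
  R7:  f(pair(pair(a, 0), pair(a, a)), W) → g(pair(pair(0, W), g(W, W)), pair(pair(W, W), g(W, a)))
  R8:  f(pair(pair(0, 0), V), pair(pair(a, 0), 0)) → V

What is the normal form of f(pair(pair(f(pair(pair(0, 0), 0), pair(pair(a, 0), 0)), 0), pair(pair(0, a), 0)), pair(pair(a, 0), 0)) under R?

1. f(pair(pair(f(pair(pair(0, 0), 0), pair(pair(a, 0), 0)), 0), pair(pair(0, a), 0)), pair(pair(a, 0), 0))  →  f(pair(pair(0, 0), pair(pair(0, a), 0)), pair(pair(a, 0), 0))   [R8 at 1.1.1]
2. f(pair(pair(0, 0), pair(pair(0, a), 0)), pair(pair(a, 0), 0))  →  pair(pair(0, a), 0)   [R8 at ε]

pair(pair(0, a), 0)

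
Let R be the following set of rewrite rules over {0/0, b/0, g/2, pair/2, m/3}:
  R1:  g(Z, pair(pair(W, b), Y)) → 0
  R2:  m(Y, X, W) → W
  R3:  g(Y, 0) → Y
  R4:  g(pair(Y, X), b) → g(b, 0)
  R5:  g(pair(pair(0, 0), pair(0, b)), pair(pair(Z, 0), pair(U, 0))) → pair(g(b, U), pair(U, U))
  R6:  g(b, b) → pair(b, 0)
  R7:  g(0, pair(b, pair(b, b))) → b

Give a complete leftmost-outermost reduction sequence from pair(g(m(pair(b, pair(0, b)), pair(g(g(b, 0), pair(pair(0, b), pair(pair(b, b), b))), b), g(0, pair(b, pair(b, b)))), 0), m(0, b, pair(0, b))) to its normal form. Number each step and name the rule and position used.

1. pair(g(m(pair(b, pair(0, b)), pair(g(g(b, 0), pair(pair(0, b), pair(pair(b, b), b))), b), g(0, pair(b, pair(b, b)))), 0), m(0, b, pair(0, b)))  →  pair(m(pair(b, pair(0, b)), pair(g(g(b, 0), pair(pair(0, b), pair(pair(b, b), b))), b), g(0, pair(b, pair(b, b)))), m(0, b, pair(0, b)))   [R3 at 1]
2. pair(m(pair(b, pair(0, b)), pair(g(g(b, 0), pair(pair(0, b), pair(pair(b, b), b))), b), g(0, pair(b, pair(b, b)))), m(0, b, pair(0, b)))  →  pair(g(0, pair(b, pair(b, b))), m(0, b, pair(0, b)))   [R2 at 1]
3. pair(g(0, pair(b, pair(b, b))), m(0, b, pair(0, b)))  →  pair(b, m(0, b, pair(0, b)))   [R7 at 1]
4. pair(b, m(0, b, pair(0, b)))  →  pair(b, pair(0, b))   [R2 at 2]

pair(b, pair(0, b))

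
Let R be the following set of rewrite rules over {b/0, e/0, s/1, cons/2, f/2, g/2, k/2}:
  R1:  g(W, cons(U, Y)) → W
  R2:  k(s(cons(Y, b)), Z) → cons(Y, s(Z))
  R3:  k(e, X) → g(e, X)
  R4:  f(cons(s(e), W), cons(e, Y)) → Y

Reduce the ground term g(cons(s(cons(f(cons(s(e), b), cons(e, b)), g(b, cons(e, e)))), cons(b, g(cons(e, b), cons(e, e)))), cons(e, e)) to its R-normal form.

cons(s(cons(b, b)), cons(b, cons(e, b)))

1. g(cons(s(cons(f(cons(s(e), b), cons(e, b)), g(b, cons(e, e)))), cons(b, g(cons(e, b), cons(e, e)))), cons(e, e))  →  cons(s(cons(f(cons(s(e), b), cons(e, b)), g(b, cons(e, e)))), cons(b, g(cons(e, b), cons(e, e))))   [R1 at ε]
2. cons(s(cons(f(cons(s(e), b), cons(e, b)), g(b, cons(e, e)))), cons(b, g(cons(e, b), cons(e, e))))  →  cons(s(cons(b, g(b, cons(e, e)))), cons(b, g(cons(e, b), cons(e, e))))   [R4 at 1.1.1]
3. cons(s(cons(b, g(b, cons(e, e)))), cons(b, g(cons(e, b), cons(e, e))))  →  cons(s(cons(b, b)), cons(b, g(cons(e, b), cons(e, e))))   [R1 at 1.1.2]
4. cons(s(cons(b, b)), cons(b, g(cons(e, b), cons(e, e))))  →  cons(s(cons(b, b)), cons(b, cons(e, b)))   [R1 at 2.2]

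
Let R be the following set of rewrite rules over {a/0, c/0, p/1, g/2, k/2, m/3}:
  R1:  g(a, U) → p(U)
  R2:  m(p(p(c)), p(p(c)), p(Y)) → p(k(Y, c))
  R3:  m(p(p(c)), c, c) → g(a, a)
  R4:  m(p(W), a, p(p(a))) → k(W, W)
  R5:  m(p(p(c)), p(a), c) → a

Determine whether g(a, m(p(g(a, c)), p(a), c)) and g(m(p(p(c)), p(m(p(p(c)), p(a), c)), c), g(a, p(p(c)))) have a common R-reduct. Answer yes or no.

no — NF(t₁) = p(a), NF(t₂) = p(p(p(p(c))))

Reduce t₁ = g(a, m(p(g(a, c)), p(a), c)):
1. g(a, m(p(g(a, c)), p(a), c))  →  p(m(p(g(a, c)), p(a), c))   [R1 at ε]
2. p(m(p(g(a, c)), p(a), c))  →  p(m(p(p(c)), p(a), c))   [R1 at 1.1.1]
3. p(m(p(p(c)), p(a), c))  →  p(a)   [R5 at 1]

Reduce t₂ = g(m(p(p(c)), p(m(p(p(c)), p(a), c)), c), g(a, p(p(c)))):
1. g(m(p(p(c)), p(m(p(p(c)), p(a), c)), c), g(a, p(p(c))))  →  g(m(p(p(c)), p(a), c), g(a, p(p(c))))   [R5 at 1.2.1]
2. g(m(p(p(c)), p(a), c), g(a, p(p(c))))  →  g(a, g(a, p(p(c))))   [R5 at 1]
3. g(a, g(a, p(p(c))))  →  p(g(a, p(p(c))))   [R1 at ε]
4. p(g(a, p(p(c))))  →  p(p(p(p(c))))   [R1 at 1]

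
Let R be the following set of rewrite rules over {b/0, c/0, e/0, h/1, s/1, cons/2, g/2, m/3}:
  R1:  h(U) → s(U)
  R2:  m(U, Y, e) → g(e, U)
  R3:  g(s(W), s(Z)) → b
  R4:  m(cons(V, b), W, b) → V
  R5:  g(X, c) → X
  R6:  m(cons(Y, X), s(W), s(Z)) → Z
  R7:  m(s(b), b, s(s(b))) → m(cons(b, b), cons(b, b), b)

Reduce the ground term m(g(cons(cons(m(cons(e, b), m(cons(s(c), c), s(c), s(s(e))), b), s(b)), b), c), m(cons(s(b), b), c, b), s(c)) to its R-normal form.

c

1. m(g(cons(cons(m(cons(e, b), m(cons(s(c), c), s(c), s(s(e))), b), s(b)), b), c), m(cons(s(b), b), c, b), s(c))  →  m(cons(cons(m(cons(e, b), m(cons(s(c), c), s(c), s(s(e))), b), s(b)), b), m(cons(s(b), b), c, b), s(c))   [R5 at 1]
2. m(cons(cons(m(cons(e, b), m(cons(s(c), c), s(c), s(s(e))), b), s(b)), b), m(cons(s(b), b), c, b), s(c))  →  m(cons(cons(e, s(b)), b), m(cons(s(b), b), c, b), s(c))   [R4 at 1.1.1]
3. m(cons(cons(e, s(b)), b), m(cons(s(b), b), c, b), s(c))  →  m(cons(cons(e, s(b)), b), s(b), s(c))   [R4 at 2]
4. m(cons(cons(e, s(b)), b), s(b), s(c))  →  c   [R6 at ε]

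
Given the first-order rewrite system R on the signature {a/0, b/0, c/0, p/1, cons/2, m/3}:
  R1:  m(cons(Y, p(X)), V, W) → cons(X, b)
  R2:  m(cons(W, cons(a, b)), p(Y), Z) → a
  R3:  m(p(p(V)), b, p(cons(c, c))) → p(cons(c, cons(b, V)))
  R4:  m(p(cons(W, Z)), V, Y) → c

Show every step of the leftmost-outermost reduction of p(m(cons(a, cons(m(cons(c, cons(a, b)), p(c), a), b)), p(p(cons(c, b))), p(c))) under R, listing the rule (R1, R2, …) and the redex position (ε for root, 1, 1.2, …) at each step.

p(a)

1. p(m(cons(a, cons(m(cons(c, cons(a, b)), p(c), a), b)), p(p(cons(c, b))), p(c)))  →  p(m(cons(a, cons(a, b)), p(p(cons(c, b))), p(c)))   [R2 at 1.1.2.1]
2. p(m(cons(a, cons(a, b)), p(p(cons(c, b))), p(c)))  →  p(a)   [R2 at 1]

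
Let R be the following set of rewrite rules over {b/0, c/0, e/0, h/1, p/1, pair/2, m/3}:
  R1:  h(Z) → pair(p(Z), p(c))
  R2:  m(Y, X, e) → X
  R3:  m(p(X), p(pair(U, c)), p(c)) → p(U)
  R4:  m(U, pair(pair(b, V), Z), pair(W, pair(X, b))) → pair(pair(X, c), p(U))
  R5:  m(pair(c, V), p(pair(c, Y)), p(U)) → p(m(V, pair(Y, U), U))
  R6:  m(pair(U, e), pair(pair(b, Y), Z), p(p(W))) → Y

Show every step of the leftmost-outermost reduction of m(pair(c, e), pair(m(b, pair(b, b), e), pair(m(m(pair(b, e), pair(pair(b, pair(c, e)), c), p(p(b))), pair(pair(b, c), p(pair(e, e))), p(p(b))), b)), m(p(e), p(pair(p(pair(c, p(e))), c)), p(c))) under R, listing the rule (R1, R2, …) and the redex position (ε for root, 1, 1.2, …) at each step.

b

1. m(pair(c, e), pair(m(b, pair(b, b), e), pair(m(m(pair(b, e), pair(pair(b, pair(c, e)), c), p(p(b))), pair(pair(b, c), p(pair(e, e))), p(p(b))), b)), m(p(e), p(pair(p(pair(c, p(e))), c)), p(c)))  →  m(pair(c, e), pair(pair(b, b), pair(m(m(pair(b, e), pair(pair(b, pair(c, e)), c), p(p(b))), pair(pair(b, c), p(pair(e, e))), p(p(b))), b)), m(p(e), p(pair(p(pair(c, p(e))), c)), p(c)))   [R2 at 2.1]
2. m(pair(c, e), pair(pair(b, b), pair(m(m(pair(b, e), pair(pair(b, pair(c, e)), c), p(p(b))), pair(pair(b, c), p(pair(e, e))), p(p(b))), b)), m(p(e), p(pair(p(pair(c, p(e))), c)), p(c)))  →  m(pair(c, e), pair(pair(b, b), pair(m(pair(c, e), pair(pair(b, c), p(pair(e, e))), p(p(b))), b)), m(p(e), p(pair(p(pair(c, p(e))), c)), p(c)))   [R6 at 2.2.1.1]
3. m(pair(c, e), pair(pair(b, b), pair(m(pair(c, e), pair(pair(b, c), p(pair(e, e))), p(p(b))), b)), m(p(e), p(pair(p(pair(c, p(e))), c)), p(c)))  →  m(pair(c, e), pair(pair(b, b), pair(c, b)), m(p(e), p(pair(p(pair(c, p(e))), c)), p(c)))   [R6 at 2.2.1]
4. m(pair(c, e), pair(pair(b, b), pair(c, b)), m(p(e), p(pair(p(pair(c, p(e))), c)), p(c)))  →  m(pair(c, e), pair(pair(b, b), pair(c, b)), p(p(pair(c, p(e)))))   [R3 at 3]
5. m(pair(c, e), pair(pair(b, b), pair(c, b)), p(p(pair(c, p(e)))))  →  b   [R6 at ε]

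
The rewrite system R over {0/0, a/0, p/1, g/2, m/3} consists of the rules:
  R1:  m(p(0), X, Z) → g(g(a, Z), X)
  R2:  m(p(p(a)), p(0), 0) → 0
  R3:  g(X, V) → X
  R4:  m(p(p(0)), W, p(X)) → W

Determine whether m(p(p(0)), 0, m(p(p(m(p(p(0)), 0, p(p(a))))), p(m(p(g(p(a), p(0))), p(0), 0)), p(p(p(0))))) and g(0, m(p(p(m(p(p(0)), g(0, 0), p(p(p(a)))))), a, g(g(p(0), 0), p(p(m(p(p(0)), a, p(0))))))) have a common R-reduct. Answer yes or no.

yes — NF(t₁) = 0, NF(t₂) = 0

Reduce t₁ = m(p(p(0)), 0, m(p(p(m(p(p(0)), 0, p(p(a))))), p(m(p(g(p(a), p(0))), p(0), 0)), p(p(p(0))))):
1. m(p(p(0)), 0, m(p(p(m(p(p(0)), 0, p(p(a))))), p(m(p(g(p(a), p(0))), p(0), 0)), p(p(p(0)))))  →  m(p(p(0)), 0, m(p(p(0)), p(m(p(g(p(a), p(0))), p(0), 0)), p(p(p(0)))))   [R4 at 3.1.1.1]
2. m(p(p(0)), 0, m(p(p(0)), p(m(p(g(p(a), p(0))), p(0), 0)), p(p(p(0)))))  →  m(p(p(0)), 0, p(m(p(g(p(a), p(0))), p(0), 0)))   [R4 at 3]
3. m(p(p(0)), 0, p(m(p(g(p(a), p(0))), p(0), 0)))  →  0   [R4 at ε]

Reduce t₂ = g(0, m(p(p(m(p(p(0)), g(0, 0), p(p(p(a)))))), a, g(g(p(0), 0), p(p(m(p(p(0)), a, p(0))))))):
1. g(0, m(p(p(m(p(p(0)), g(0, 0), p(p(p(a)))))), a, g(g(p(0), 0), p(p(m(p(p(0)), a, p(0)))))))  →  0   [R3 at ε]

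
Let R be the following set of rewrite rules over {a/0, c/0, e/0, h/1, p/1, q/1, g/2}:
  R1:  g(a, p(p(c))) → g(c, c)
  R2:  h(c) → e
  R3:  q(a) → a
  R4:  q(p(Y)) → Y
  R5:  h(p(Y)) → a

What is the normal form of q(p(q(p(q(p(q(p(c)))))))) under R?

c

1. q(p(q(p(q(p(q(p(c))))))))  →  q(p(q(p(q(p(c))))))   [R4 at ε]
2. q(p(q(p(q(p(c))))))  →  q(p(q(p(c))))   [R4 at ε]
3. q(p(q(p(c))))  →  q(p(c))   [R4 at ε]
4. q(p(c))  →  c   [R4 at ε]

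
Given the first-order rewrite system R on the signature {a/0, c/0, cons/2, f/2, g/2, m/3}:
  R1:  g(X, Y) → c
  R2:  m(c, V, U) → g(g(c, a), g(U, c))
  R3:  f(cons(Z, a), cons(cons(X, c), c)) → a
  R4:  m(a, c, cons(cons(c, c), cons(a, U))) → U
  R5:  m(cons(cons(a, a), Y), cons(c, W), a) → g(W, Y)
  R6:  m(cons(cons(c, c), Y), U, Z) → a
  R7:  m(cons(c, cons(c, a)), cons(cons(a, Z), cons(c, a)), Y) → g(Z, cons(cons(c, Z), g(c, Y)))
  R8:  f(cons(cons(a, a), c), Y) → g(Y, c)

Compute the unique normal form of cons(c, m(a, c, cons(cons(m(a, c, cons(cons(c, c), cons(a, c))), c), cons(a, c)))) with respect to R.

cons(c, c)

1. cons(c, m(a, c, cons(cons(m(a, c, cons(cons(c, c), cons(a, c))), c), cons(a, c))))  →  cons(c, m(a, c, cons(cons(c, c), cons(a, c))))   [R4 at 2.3.1.1]
2. cons(c, m(a, c, cons(cons(c, c), cons(a, c))))  →  cons(c, c)   [R4 at 2]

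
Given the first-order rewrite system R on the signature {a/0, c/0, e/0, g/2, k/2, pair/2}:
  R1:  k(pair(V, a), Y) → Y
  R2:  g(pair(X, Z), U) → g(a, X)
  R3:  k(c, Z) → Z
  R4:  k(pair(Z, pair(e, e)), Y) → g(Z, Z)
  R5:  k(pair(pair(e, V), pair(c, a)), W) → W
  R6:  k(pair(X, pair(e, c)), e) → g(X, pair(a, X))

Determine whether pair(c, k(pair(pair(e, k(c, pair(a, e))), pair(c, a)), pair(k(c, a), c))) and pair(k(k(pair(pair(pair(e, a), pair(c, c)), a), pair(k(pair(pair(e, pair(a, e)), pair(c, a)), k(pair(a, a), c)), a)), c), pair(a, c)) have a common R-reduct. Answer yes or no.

yes — NF(t₁) = pair(c, pair(a, c)), NF(t₂) = pair(c, pair(a, c))

Reduce t₁ = pair(c, k(pair(pair(e, k(c, pair(a, e))), pair(c, a)), pair(k(c, a), c))):
1. pair(c, k(pair(pair(e, k(c, pair(a, e))), pair(c, a)), pair(k(c, a), c)))  →  pair(c, pair(k(c, a), c))   [R5 at 2]
2. pair(c, pair(k(c, a), c))  →  pair(c, pair(a, c))   [R3 at 2.1]

Reduce t₂ = pair(k(k(pair(pair(pair(e, a), pair(c, c)), a), pair(k(pair(pair(e, pair(a, e)), pair(c, a)), k(pair(a, a), c)), a)), c), pair(a, c)):
1. pair(k(k(pair(pair(pair(e, a), pair(c, c)), a), pair(k(pair(pair(e, pair(a, e)), pair(c, a)), k(pair(a, a), c)), a)), c), pair(a, c))  →  pair(k(pair(k(pair(pair(e, pair(a, e)), pair(c, a)), k(pair(a, a), c)), a), c), pair(a, c))   [R1 at 1.1]
2. pair(k(pair(k(pair(pair(e, pair(a, e)), pair(c, a)), k(pair(a, a), c)), a), c), pair(a, c))  →  pair(c, pair(a, c))   [R1 at 1]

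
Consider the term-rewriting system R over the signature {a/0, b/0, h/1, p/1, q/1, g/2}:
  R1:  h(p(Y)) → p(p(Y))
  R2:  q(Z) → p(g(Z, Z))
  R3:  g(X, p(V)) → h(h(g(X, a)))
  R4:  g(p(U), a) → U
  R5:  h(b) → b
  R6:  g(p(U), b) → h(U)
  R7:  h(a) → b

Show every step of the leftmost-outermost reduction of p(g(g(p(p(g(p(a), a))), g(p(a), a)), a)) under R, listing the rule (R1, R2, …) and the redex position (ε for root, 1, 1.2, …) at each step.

p(a)

1. p(g(g(p(p(g(p(a), a))), g(p(a), a)), a))  →  p(g(g(p(p(a)), g(p(a), a)), a))   [R4 at 1.1.1.1.1]
2. p(g(g(p(p(a)), g(p(a), a)), a))  →  p(g(g(p(p(a)), a), a))   [R4 at 1.1.2]
3. p(g(g(p(p(a)), a), a))  →  p(g(p(a), a))   [R4 at 1.1]
4. p(g(p(a), a))  →  p(a)   [R4 at 1]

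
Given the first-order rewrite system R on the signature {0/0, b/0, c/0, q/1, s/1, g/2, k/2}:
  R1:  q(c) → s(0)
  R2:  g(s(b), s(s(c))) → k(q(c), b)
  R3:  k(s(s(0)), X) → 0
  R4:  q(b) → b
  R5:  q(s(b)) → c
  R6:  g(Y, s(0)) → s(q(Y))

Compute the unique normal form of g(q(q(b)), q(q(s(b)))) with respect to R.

1. g(q(q(b)), q(q(s(b))))  →  g(q(b), q(q(s(b))))   [R4 at 1.1]
2. g(q(b), q(q(s(b))))  →  g(b, q(q(s(b))))   [R4 at 1]
3. g(b, q(q(s(b))))  →  g(b, q(c))   [R5 at 2.1]
4. g(b, q(c))  →  g(b, s(0))   [R1 at 2]
5. g(b, s(0))  →  s(q(b))   [R6 at ε]
6. s(q(b))  →  s(b)   [R4 at 1]

s(b)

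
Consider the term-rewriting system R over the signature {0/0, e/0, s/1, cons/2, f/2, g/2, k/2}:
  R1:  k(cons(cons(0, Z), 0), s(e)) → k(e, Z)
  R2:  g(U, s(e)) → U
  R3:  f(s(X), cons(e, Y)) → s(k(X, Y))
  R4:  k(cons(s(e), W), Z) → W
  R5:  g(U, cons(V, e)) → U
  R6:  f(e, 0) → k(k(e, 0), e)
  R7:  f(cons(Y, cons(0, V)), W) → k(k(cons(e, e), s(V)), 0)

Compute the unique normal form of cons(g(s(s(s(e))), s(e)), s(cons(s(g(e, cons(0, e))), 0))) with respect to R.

1. cons(g(s(s(s(e))), s(e)), s(cons(s(g(e, cons(0, e))), 0)))  →  cons(s(s(s(e))), s(cons(s(g(e, cons(0, e))), 0)))   [R2 at 1]
2. cons(s(s(s(e))), s(cons(s(g(e, cons(0, e))), 0)))  →  cons(s(s(s(e))), s(cons(s(e), 0)))   [R5 at 2.1.1.1]

cons(s(s(s(e))), s(cons(s(e), 0)))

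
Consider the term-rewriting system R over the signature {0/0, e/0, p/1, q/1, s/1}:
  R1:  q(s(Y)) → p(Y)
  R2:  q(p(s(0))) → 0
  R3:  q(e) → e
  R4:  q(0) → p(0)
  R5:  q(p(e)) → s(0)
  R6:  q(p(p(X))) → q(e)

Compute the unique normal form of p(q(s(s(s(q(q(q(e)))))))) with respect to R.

1. p(q(s(s(s(q(q(q(e))))))))  →  p(p(s(s(q(q(q(e)))))))   [R1 at 1]
2. p(p(s(s(q(q(q(e)))))))  →  p(p(s(s(q(q(e))))))   [R3 at 1.1.1.1.1.1]
3. p(p(s(s(q(q(e))))))  →  p(p(s(s(q(e)))))   [R3 at 1.1.1.1.1]
4. p(p(s(s(q(e)))))  →  p(p(s(s(e))))   [R3 at 1.1.1.1]

p(p(s(s(e))))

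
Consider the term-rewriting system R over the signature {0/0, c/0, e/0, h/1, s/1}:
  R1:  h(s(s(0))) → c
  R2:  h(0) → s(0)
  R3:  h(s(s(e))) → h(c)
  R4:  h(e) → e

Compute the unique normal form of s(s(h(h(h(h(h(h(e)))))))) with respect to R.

s(s(e))

1. s(s(h(h(h(h(h(h(e))))))))  →  s(s(h(h(h(h(h(e)))))))   [R4 at 1.1.1.1.1.1.1]
2. s(s(h(h(h(h(h(e)))))))  →  s(s(h(h(h(h(e))))))   [R4 at 1.1.1.1.1.1]
3. s(s(h(h(h(h(e))))))  →  s(s(h(h(h(e)))))   [R4 at 1.1.1.1.1]
4. s(s(h(h(h(e)))))  →  s(s(h(h(e))))   [R4 at 1.1.1.1]
5. s(s(h(h(e))))  →  s(s(h(e)))   [R4 at 1.1.1]
6. s(s(h(e)))  →  s(s(e))   [R4 at 1.1]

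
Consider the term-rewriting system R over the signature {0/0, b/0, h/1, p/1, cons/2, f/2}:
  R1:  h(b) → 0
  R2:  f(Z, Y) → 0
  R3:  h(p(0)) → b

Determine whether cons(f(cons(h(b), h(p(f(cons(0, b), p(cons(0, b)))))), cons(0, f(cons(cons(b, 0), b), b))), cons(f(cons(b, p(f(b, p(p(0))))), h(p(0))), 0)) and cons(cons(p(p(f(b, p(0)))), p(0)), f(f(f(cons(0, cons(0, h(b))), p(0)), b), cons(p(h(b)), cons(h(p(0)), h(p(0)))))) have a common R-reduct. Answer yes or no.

no — NF(t₁) = cons(0, cons(0, 0)), NF(t₂) = cons(cons(p(p(0)), p(0)), 0)

Reduce t₁ = cons(f(cons(h(b), h(p(f(cons(0, b), p(cons(0, b)))))), cons(0, f(cons(cons(b, 0), b), b))), cons(f(cons(b, p(f(b, p(p(0))))), h(p(0))), 0)):
1. cons(f(cons(h(b), h(p(f(cons(0, b), p(cons(0, b)))))), cons(0, f(cons(cons(b, 0), b), b))), cons(f(cons(b, p(f(b, p(p(0))))), h(p(0))), 0))  →  cons(0, cons(f(cons(b, p(f(b, p(p(0))))), h(p(0))), 0))   [R2 at 1]
2. cons(0, cons(f(cons(b, p(f(b, p(p(0))))), h(p(0))), 0))  →  cons(0, cons(0, 0))   [R2 at 2.1]

Reduce t₂ = cons(cons(p(p(f(b, p(0)))), p(0)), f(f(f(cons(0, cons(0, h(b))), p(0)), b), cons(p(h(b)), cons(h(p(0)), h(p(0)))))):
1. cons(cons(p(p(f(b, p(0)))), p(0)), f(f(f(cons(0, cons(0, h(b))), p(0)), b), cons(p(h(b)), cons(h(p(0)), h(p(0))))))  →  cons(cons(p(p(0)), p(0)), f(f(f(cons(0, cons(0, h(b))), p(0)), b), cons(p(h(b)), cons(h(p(0)), h(p(0))))))   [R2 at 1.1.1.1]
2. cons(cons(p(p(0)), p(0)), f(f(f(cons(0, cons(0, h(b))), p(0)), b), cons(p(h(b)), cons(h(p(0)), h(p(0))))))  →  cons(cons(p(p(0)), p(0)), 0)   [R2 at 2]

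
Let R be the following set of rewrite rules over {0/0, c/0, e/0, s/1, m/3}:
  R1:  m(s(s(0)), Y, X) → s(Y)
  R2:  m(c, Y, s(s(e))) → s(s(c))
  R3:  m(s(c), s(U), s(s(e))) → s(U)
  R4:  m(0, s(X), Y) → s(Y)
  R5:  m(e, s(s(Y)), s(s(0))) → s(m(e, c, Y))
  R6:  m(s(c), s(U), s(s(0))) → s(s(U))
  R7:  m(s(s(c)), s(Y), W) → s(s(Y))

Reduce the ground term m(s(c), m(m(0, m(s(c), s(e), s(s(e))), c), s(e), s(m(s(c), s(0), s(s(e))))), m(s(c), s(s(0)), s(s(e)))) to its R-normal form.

1. m(s(c), m(m(0, m(s(c), s(e), s(s(e))), c), s(e), s(m(s(c), s(0), s(s(e))))), m(s(c), s(s(0)), s(s(e))))  →  m(s(c), m(m(0, s(e), c), s(e), s(m(s(c), s(0), s(s(e))))), m(s(c), s(s(0)), s(s(e))))   [R3 at 2.1.2]
2. m(s(c), m(m(0, s(e), c), s(e), s(m(s(c), s(0), s(s(e))))), m(s(c), s(s(0)), s(s(e))))  →  m(s(c), m(s(c), s(e), s(m(s(c), s(0), s(s(e))))), m(s(c), s(s(0)), s(s(e))))   [R4 at 2.1]
3. m(s(c), m(s(c), s(e), s(m(s(c), s(0), s(s(e))))), m(s(c), s(s(0)), s(s(e))))  →  m(s(c), m(s(c), s(e), s(s(0))), m(s(c), s(s(0)), s(s(e))))   [R3 at 2.3.1]
4. m(s(c), m(s(c), s(e), s(s(0))), m(s(c), s(s(0)), s(s(e))))  →  m(s(c), s(s(e)), m(s(c), s(s(0)), s(s(e))))   [R6 at 2]
5. m(s(c), s(s(e)), m(s(c), s(s(0)), s(s(e))))  →  m(s(c), s(s(e)), s(s(0)))   [R3 at 3]
6. m(s(c), s(s(e)), s(s(0)))  →  s(s(s(e)))   [R6 at ε]

s(s(s(e)))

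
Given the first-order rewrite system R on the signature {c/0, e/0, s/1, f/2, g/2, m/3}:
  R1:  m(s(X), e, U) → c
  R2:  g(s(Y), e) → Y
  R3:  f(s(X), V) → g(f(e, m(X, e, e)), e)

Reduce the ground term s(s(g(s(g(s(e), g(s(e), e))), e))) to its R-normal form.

s(s(e))

1. s(s(g(s(g(s(e), g(s(e), e))), e)))  →  s(s(g(s(e), g(s(e), e))))   [R2 at 1.1]
2. s(s(g(s(e), g(s(e), e))))  →  s(s(g(s(e), e)))   [R2 at 1.1.2]
3. s(s(g(s(e), e)))  →  s(s(e))   [R2 at 1.1]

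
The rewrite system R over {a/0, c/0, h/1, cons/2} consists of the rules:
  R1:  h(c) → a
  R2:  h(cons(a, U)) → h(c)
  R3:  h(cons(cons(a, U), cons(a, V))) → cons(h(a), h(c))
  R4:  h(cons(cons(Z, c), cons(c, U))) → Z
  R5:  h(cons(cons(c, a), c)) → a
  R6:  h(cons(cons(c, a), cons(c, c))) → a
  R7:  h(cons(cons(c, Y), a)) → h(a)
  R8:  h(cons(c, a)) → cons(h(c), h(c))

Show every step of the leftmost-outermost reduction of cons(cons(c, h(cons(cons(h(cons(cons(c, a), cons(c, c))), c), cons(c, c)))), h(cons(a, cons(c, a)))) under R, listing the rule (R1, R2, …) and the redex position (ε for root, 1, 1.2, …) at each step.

1. cons(cons(c, h(cons(cons(h(cons(cons(c, a), cons(c, c))), c), cons(c, c)))), h(cons(a, cons(c, a))))  →  cons(cons(c, h(cons(cons(c, a), cons(c, c)))), h(cons(a, cons(c, a))))   [R4 at 1.2]
2. cons(cons(c, h(cons(cons(c, a), cons(c, c)))), h(cons(a, cons(c, a))))  →  cons(cons(c, a), h(cons(a, cons(c, a))))   [R6 at 1.2]
3. cons(cons(c, a), h(cons(a, cons(c, a))))  →  cons(cons(c, a), h(c))   [R2 at 2]
4. cons(cons(c, a), h(c))  →  cons(cons(c, a), a)   [R1 at 2]

cons(cons(c, a), a)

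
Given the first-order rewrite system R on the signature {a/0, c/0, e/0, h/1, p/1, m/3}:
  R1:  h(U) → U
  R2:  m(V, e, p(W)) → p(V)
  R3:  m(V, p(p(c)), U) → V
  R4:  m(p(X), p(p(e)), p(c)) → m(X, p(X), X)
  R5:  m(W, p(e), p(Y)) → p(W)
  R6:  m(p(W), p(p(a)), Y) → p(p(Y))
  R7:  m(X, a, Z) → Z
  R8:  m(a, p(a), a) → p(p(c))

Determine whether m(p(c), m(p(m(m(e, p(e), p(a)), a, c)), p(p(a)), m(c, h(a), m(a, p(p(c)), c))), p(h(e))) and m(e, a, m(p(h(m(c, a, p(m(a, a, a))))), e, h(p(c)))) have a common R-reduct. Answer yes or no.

Reduce t₁ = m(p(c), m(p(m(m(e, p(e), p(a)), a, c)), p(p(a)), m(c, h(a), m(a, p(p(c)), c))), p(h(e))):
1. m(p(c), m(p(m(m(e, p(e), p(a)), a, c)), p(p(a)), m(c, h(a), m(a, p(p(c)), c))), p(h(e)))  →  m(p(c), p(p(m(c, h(a), m(a, p(p(c)), c)))), p(h(e)))   [R6 at 2]
2. m(p(c), p(p(m(c, h(a), m(a, p(p(c)), c)))), p(h(e)))  →  m(p(c), p(p(m(c, a, m(a, p(p(c)), c)))), p(h(e)))   [R1 at 2.1.1.2]
3. m(p(c), p(p(m(c, a, m(a, p(p(c)), c)))), p(h(e)))  →  m(p(c), p(p(m(a, p(p(c)), c))), p(h(e)))   [R7 at 2.1.1]
4. m(p(c), p(p(m(a, p(p(c)), c))), p(h(e)))  →  m(p(c), p(p(a)), p(h(e)))   [R3 at 2.1.1]
5. m(p(c), p(p(a)), p(h(e)))  →  p(p(p(h(e))))   [R6 at ε]
6. p(p(p(h(e))))  →  p(p(p(e)))   [R1 at 1.1.1]

Reduce t₂ = m(e, a, m(p(h(m(c, a, p(m(a, a, a))))), e, h(p(c)))):
1. m(e, a, m(p(h(m(c, a, p(m(a, a, a))))), e, h(p(c))))  →  m(p(h(m(c, a, p(m(a, a, a))))), e, h(p(c)))   [R7 at ε]
2. m(p(h(m(c, a, p(m(a, a, a))))), e, h(p(c)))  →  m(p(m(c, a, p(m(a, a, a)))), e, h(p(c)))   [R1 at 1.1]
3. m(p(m(c, a, p(m(a, a, a)))), e, h(p(c)))  →  m(p(p(m(a, a, a))), e, h(p(c)))   [R7 at 1.1]
4. m(p(p(m(a, a, a))), e, h(p(c)))  →  m(p(p(a)), e, h(p(c)))   [R7 at 1.1.1]
5. m(p(p(a)), e, h(p(c)))  →  m(p(p(a)), e, p(c))   [R1 at 3]
6. m(p(p(a)), e, p(c))  →  p(p(p(a)))   [R2 at ε]

no — NF(t₁) = p(p(p(e))), NF(t₂) = p(p(p(a)))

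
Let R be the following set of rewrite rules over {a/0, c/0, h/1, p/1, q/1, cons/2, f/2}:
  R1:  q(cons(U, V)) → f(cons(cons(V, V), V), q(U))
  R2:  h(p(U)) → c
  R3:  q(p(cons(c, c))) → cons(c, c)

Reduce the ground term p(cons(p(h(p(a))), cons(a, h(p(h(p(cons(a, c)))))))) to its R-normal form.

1. p(cons(p(h(p(a))), cons(a, h(p(h(p(cons(a, c))))))))  →  p(cons(p(c), cons(a, h(p(h(p(cons(a, c))))))))   [R2 at 1.1.1]
2. p(cons(p(c), cons(a, h(p(h(p(cons(a, c))))))))  →  p(cons(p(c), cons(a, c)))   [R2 at 1.2.2]

p(cons(p(c), cons(a, c)))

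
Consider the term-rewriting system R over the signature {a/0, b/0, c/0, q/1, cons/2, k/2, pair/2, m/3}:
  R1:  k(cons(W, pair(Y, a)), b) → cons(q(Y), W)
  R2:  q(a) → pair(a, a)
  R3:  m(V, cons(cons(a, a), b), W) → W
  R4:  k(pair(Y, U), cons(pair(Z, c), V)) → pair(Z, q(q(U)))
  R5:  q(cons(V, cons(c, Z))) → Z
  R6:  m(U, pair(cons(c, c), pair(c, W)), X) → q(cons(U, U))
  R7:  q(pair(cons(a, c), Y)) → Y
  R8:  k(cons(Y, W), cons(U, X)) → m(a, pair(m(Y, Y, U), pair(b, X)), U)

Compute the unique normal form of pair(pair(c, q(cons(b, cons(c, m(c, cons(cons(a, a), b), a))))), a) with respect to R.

pair(pair(c, a), a)

1. pair(pair(c, q(cons(b, cons(c, m(c, cons(cons(a, a), b), a))))), a)  →  pair(pair(c, m(c, cons(cons(a, a), b), a)), a)   [R5 at 1.2]
2. pair(pair(c, m(c, cons(cons(a, a), b), a)), a)  →  pair(pair(c, a), a)   [R3 at 1.2]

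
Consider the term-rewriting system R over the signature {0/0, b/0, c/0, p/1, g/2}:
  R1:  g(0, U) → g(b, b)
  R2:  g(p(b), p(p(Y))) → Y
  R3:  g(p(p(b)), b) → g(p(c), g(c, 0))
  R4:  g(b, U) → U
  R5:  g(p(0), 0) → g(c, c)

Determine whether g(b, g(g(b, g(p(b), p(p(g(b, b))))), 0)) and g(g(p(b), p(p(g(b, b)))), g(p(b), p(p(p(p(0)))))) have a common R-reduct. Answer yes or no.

Reduce t₁ = g(b, g(g(b, g(p(b), p(p(g(b, b))))), 0)):
1. g(b, g(g(b, g(p(b), p(p(g(b, b))))), 0))  →  g(g(b, g(p(b), p(p(g(b, b))))), 0)   [R4 at ε]
2. g(g(b, g(p(b), p(p(g(b, b))))), 0)  →  g(g(p(b), p(p(g(b, b)))), 0)   [R4 at 1]
3. g(g(p(b), p(p(g(b, b)))), 0)  →  g(g(b, b), 0)   [R2 at 1]
4. g(g(b, b), 0)  →  g(b, 0)   [R4 at 1]
5. g(b, 0)  →  0   [R4 at ε]

Reduce t₂ = g(g(p(b), p(p(g(b, b)))), g(p(b), p(p(p(p(0)))))):
1. g(g(p(b), p(p(g(b, b)))), g(p(b), p(p(p(p(0))))))  →  g(g(b, b), g(p(b), p(p(p(p(0))))))   [R2 at 1]
2. g(g(b, b), g(p(b), p(p(p(p(0))))))  →  g(b, g(p(b), p(p(p(p(0))))))   [R4 at 1]
3. g(b, g(p(b), p(p(p(p(0))))))  →  g(p(b), p(p(p(p(0)))))   [R4 at ε]
4. g(p(b), p(p(p(p(0)))))  →  p(p(0))   [R2 at ε]

no — NF(t₁) = 0, NF(t₂) = p(p(0))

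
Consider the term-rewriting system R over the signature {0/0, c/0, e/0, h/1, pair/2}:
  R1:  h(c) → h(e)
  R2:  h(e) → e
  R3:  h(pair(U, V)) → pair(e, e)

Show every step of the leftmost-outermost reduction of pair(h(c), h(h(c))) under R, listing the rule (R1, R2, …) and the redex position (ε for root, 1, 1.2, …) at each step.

1. pair(h(c), h(h(c)))  →  pair(h(e), h(h(c)))   [R1 at 1]
2. pair(h(e), h(h(c)))  →  pair(e, h(h(c)))   [R2 at 1]
3. pair(e, h(h(c)))  →  pair(e, h(h(e)))   [R1 at 2.1]
4. pair(e, h(h(e)))  →  pair(e, h(e))   [R2 at 2.1]
5. pair(e, h(e))  →  pair(e, e)   [R2 at 2]

pair(e, e)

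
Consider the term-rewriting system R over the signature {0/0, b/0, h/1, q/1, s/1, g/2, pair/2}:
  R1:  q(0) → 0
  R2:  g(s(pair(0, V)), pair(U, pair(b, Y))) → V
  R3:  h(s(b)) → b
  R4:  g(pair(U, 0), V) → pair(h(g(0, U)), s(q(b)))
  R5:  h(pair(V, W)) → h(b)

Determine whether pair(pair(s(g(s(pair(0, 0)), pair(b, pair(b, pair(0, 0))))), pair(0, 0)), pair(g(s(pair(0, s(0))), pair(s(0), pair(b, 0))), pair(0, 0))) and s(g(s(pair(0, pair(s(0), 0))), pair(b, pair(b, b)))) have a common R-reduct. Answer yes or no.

Reduce t₁ = pair(pair(s(g(s(pair(0, 0)), pair(b, pair(b, pair(0, 0))))), pair(0, 0)), pair(g(s(pair(0, s(0))), pair(s(0), pair(b, 0))), pair(0, 0))):
1. pair(pair(s(g(s(pair(0, 0)), pair(b, pair(b, pair(0, 0))))), pair(0, 0)), pair(g(s(pair(0, s(0))), pair(s(0), pair(b, 0))), pair(0, 0)))  →  pair(pair(s(0), pair(0, 0)), pair(g(s(pair(0, s(0))), pair(s(0), pair(b, 0))), pair(0, 0)))   [R2 at 1.1.1]
2. pair(pair(s(0), pair(0, 0)), pair(g(s(pair(0, s(0))), pair(s(0), pair(b, 0))), pair(0, 0)))  →  pair(pair(s(0), pair(0, 0)), pair(s(0), pair(0, 0)))   [R2 at 2.1]

Reduce t₂ = s(g(s(pair(0, pair(s(0), 0))), pair(b, pair(b, b)))):
1. s(g(s(pair(0, pair(s(0), 0))), pair(b, pair(b, b))))  →  s(pair(s(0), 0))   [R2 at 1]

no — NF(t₁) = pair(pair(s(0), pair(0, 0)), pair(s(0), pair(0, 0))), NF(t₂) = s(pair(s(0), 0))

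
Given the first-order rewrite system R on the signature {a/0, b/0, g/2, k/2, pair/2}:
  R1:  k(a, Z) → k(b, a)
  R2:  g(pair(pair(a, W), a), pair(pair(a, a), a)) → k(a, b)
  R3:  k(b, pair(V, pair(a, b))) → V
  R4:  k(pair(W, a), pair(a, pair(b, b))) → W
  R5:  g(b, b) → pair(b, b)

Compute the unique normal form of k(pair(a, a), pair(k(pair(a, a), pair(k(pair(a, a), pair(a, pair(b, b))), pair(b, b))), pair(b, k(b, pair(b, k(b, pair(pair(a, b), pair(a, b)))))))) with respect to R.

1. k(pair(a, a), pair(k(pair(a, a), pair(k(pair(a, a), pair(a, pair(b, b))), pair(b, b))), pair(b, k(b, pair(b, k(b, pair(pair(a, b), pair(a, b))))))))  →  k(pair(a, a), pair(k(pair(a, a), pair(a, pair(b, b))), pair(b, k(b, pair(b, k(b, pair(pair(a, b), pair(a, b))))))))   [R4 at 2.1.2.1]
2. k(pair(a, a), pair(k(pair(a, a), pair(a, pair(b, b))), pair(b, k(b, pair(b, k(b, pair(pair(a, b), pair(a, b))))))))  →  k(pair(a, a), pair(a, pair(b, k(b, pair(b, k(b, pair(pair(a, b), pair(a, b))))))))   [R4 at 2.1]
3. k(pair(a, a), pair(a, pair(b, k(b, pair(b, k(b, pair(pair(a, b), pair(a, b))))))))  →  k(pair(a, a), pair(a, pair(b, k(b, pair(b, pair(a, b))))))   [R3 at 2.2.2.2.2]
4. k(pair(a, a), pair(a, pair(b, k(b, pair(b, pair(a, b))))))  →  k(pair(a, a), pair(a, pair(b, b)))   [R3 at 2.2.2]
5. k(pair(a, a), pair(a, pair(b, b)))  →  a   [R4 at ε]

a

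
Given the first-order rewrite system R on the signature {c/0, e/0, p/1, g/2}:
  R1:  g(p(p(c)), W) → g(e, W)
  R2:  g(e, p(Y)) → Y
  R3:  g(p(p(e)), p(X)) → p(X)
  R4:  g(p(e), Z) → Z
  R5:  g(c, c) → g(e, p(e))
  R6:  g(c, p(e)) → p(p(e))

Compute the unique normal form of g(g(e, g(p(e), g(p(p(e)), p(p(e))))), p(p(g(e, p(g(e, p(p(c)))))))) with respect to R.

p(p(p(c)))

1. g(g(e, g(p(e), g(p(p(e)), p(p(e))))), p(p(g(e, p(g(e, p(p(c))))))))  →  g(g(e, g(p(p(e)), p(p(e)))), p(p(g(e, p(g(e, p(p(c))))))))   [R4 at 1.2]
2. g(g(e, g(p(p(e)), p(p(e)))), p(p(g(e, p(g(e, p(p(c))))))))  →  g(g(e, p(p(e))), p(p(g(e, p(g(e, p(p(c))))))))   [R3 at 1.2]
3. g(g(e, p(p(e))), p(p(g(e, p(g(e, p(p(c))))))))  →  g(p(e), p(p(g(e, p(g(e, p(p(c))))))))   [R2 at 1]
4. g(p(e), p(p(g(e, p(g(e, p(p(c))))))))  →  p(p(g(e, p(g(e, p(p(c)))))))   [R4 at ε]
5. p(p(g(e, p(g(e, p(p(c)))))))  →  p(p(g(e, p(p(c)))))   [R2 at 1.1]
6. p(p(g(e, p(p(c)))))  →  p(p(p(c)))   [R2 at 1.1]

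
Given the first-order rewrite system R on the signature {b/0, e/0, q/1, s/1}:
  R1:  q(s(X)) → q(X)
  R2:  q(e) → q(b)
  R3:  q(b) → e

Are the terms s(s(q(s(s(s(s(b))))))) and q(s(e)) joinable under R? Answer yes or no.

no — NF(t₁) = s(s(e)), NF(t₂) = e

Reduce t₁ = s(s(q(s(s(s(s(b))))))):
1. s(s(q(s(s(s(s(b)))))))  →  s(s(q(s(s(s(b))))))   [R1 at 1.1]
2. s(s(q(s(s(s(b))))))  →  s(s(q(s(s(b)))))   [R1 at 1.1]
3. s(s(q(s(s(b)))))  →  s(s(q(s(b))))   [R1 at 1.1]
4. s(s(q(s(b))))  →  s(s(q(b)))   [R1 at 1.1]
5. s(s(q(b)))  →  s(s(e))   [R3 at 1.1]

Reduce t₂ = q(s(e)):
1. q(s(e))  →  q(e)   [R1 at ε]
2. q(e)  →  q(b)   [R2 at ε]
3. q(b)  →  e   [R3 at ε]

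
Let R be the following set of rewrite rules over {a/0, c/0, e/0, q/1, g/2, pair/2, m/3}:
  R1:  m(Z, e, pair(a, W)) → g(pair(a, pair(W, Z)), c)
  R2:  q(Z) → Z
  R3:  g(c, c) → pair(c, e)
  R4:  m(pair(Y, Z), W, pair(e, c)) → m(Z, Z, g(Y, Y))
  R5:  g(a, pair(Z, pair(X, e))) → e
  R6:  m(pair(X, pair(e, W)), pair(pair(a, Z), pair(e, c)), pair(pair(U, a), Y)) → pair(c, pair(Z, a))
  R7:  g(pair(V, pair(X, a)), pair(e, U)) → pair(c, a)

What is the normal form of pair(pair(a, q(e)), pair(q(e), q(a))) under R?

pair(pair(a, e), pair(e, a))

1. pair(pair(a, q(e)), pair(q(e), q(a)))  →  pair(pair(a, e), pair(q(e), q(a)))   [R2 at 1.2]
2. pair(pair(a, e), pair(q(e), q(a)))  →  pair(pair(a, e), pair(e, q(a)))   [R2 at 2.1]
3. pair(pair(a, e), pair(e, q(a)))  →  pair(pair(a, e), pair(e, a))   [R2 at 2.2]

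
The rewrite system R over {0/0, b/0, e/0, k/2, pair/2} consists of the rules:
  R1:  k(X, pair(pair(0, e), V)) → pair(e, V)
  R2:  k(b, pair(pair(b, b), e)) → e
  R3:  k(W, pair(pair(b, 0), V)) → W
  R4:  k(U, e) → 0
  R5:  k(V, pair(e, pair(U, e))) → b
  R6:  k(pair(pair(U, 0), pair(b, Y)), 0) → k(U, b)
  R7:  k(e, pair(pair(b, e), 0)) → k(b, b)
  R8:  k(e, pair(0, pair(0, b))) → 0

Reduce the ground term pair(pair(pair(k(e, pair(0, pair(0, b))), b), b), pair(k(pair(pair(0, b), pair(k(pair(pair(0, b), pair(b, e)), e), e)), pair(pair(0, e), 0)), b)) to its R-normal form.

1. pair(pair(pair(k(e, pair(0, pair(0, b))), b), b), pair(k(pair(pair(0, b), pair(k(pair(pair(0, b), pair(b, e)), e), e)), pair(pair(0, e), 0)), b))  →  pair(pair(pair(0, b), b), pair(k(pair(pair(0, b), pair(k(pair(pair(0, b), pair(b, e)), e), e)), pair(pair(0, e), 0)), b))   [R8 at 1.1.1]
2. pair(pair(pair(0, b), b), pair(k(pair(pair(0, b), pair(k(pair(pair(0, b), pair(b, e)), e), e)), pair(pair(0, e), 0)), b))  →  pair(pair(pair(0, b), b), pair(pair(e, 0), b))   [R1 at 2.1]

pair(pair(pair(0, b), b), pair(pair(e, 0), b))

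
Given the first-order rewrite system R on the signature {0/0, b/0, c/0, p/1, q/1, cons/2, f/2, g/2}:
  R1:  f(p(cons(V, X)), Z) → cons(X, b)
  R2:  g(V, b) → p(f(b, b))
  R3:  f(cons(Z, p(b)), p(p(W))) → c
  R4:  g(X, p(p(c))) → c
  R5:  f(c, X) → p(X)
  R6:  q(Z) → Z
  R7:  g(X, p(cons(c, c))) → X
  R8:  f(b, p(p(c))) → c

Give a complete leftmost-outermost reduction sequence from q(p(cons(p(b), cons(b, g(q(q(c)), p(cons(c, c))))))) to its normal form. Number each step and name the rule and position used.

p(cons(p(b), cons(b, c)))

1. q(p(cons(p(b), cons(b, g(q(q(c)), p(cons(c, c)))))))  →  p(cons(p(b), cons(b, g(q(q(c)), p(cons(c, c))))))   [R6 at ε]
2. p(cons(p(b), cons(b, g(q(q(c)), p(cons(c, c))))))  →  p(cons(p(b), cons(b, q(q(c)))))   [R7 at 1.2.2]
3. p(cons(p(b), cons(b, q(q(c)))))  →  p(cons(p(b), cons(b, q(c))))   [R6 at 1.2.2]
4. p(cons(p(b), cons(b, q(c))))  →  p(cons(p(b), cons(b, c)))   [R6 at 1.2.2]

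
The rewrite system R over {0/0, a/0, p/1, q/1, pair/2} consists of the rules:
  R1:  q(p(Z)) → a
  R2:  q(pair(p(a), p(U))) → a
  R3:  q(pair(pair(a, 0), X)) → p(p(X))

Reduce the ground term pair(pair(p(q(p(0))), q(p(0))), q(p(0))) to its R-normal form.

pair(pair(p(a), a), a)

1. pair(pair(p(q(p(0))), q(p(0))), q(p(0)))  →  pair(pair(p(a), q(p(0))), q(p(0)))   [R1 at 1.1.1]
2. pair(pair(p(a), q(p(0))), q(p(0)))  →  pair(pair(p(a), a), q(p(0)))   [R1 at 1.2]
3. pair(pair(p(a), a), q(p(0)))  →  pair(pair(p(a), a), a)   [R1 at 2]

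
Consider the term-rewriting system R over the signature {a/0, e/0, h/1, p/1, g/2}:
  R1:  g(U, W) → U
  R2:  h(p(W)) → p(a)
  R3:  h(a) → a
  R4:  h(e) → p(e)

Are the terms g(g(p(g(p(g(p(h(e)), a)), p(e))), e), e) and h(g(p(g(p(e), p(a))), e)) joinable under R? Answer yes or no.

no — NF(t₁) = p(p(p(p(e)))), NF(t₂) = p(a)

Reduce t₁ = g(g(p(g(p(g(p(h(e)), a)), p(e))), e), e):
1. g(g(p(g(p(g(p(h(e)), a)), p(e))), e), e)  →  g(p(g(p(g(p(h(e)), a)), p(e))), e)   [R1 at ε]
2. g(p(g(p(g(p(h(e)), a)), p(e))), e)  →  p(g(p(g(p(h(e)), a)), p(e)))   [R1 at ε]
3. p(g(p(g(p(h(e)), a)), p(e)))  →  p(p(g(p(h(e)), a)))   [R1 at 1]
4. p(p(g(p(h(e)), a)))  →  p(p(p(h(e))))   [R1 at 1.1]
5. p(p(p(h(e))))  →  p(p(p(p(e))))   [R4 at 1.1.1]

Reduce t₂ = h(g(p(g(p(e), p(a))), e)):
1. h(g(p(g(p(e), p(a))), e))  →  h(p(g(p(e), p(a))))   [R1 at 1]
2. h(p(g(p(e), p(a))))  →  p(a)   [R2 at ε]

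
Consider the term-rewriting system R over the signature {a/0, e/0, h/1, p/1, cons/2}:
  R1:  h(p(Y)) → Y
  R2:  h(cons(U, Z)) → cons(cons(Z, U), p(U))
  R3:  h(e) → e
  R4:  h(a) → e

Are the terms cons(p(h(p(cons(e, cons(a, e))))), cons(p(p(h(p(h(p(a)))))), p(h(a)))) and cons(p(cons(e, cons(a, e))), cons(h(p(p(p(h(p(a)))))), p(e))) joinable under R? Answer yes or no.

yes — NF(t₁) = cons(p(cons(e, cons(a, e))), cons(p(p(a)), p(e))), NF(t₂) = cons(p(cons(e, cons(a, e))), cons(p(p(a)), p(e)))

Reduce t₁ = cons(p(h(p(cons(e, cons(a, e))))), cons(p(p(h(p(h(p(a)))))), p(h(a)))):
1. cons(p(h(p(cons(e, cons(a, e))))), cons(p(p(h(p(h(p(a)))))), p(h(a))))  →  cons(p(cons(e, cons(a, e))), cons(p(p(h(p(h(p(a)))))), p(h(a))))   [R1 at 1.1]
2. cons(p(cons(e, cons(a, e))), cons(p(p(h(p(h(p(a)))))), p(h(a))))  →  cons(p(cons(e, cons(a, e))), cons(p(p(h(p(a)))), p(h(a))))   [R1 at 2.1.1.1]
3. cons(p(cons(e, cons(a, e))), cons(p(p(h(p(a)))), p(h(a))))  →  cons(p(cons(e, cons(a, e))), cons(p(p(a)), p(h(a))))   [R1 at 2.1.1.1]
4. cons(p(cons(e, cons(a, e))), cons(p(p(a)), p(h(a))))  →  cons(p(cons(e, cons(a, e))), cons(p(p(a)), p(e)))   [R4 at 2.2.1]

Reduce t₂ = cons(p(cons(e, cons(a, e))), cons(h(p(p(p(h(p(a)))))), p(e))):
1. cons(p(cons(e, cons(a, e))), cons(h(p(p(p(h(p(a)))))), p(e)))  →  cons(p(cons(e, cons(a, e))), cons(p(p(h(p(a)))), p(e)))   [R1 at 2.1]
2. cons(p(cons(e, cons(a, e))), cons(p(p(h(p(a)))), p(e)))  →  cons(p(cons(e, cons(a, e))), cons(p(p(a)), p(e)))   [R1 at 2.1.1.1]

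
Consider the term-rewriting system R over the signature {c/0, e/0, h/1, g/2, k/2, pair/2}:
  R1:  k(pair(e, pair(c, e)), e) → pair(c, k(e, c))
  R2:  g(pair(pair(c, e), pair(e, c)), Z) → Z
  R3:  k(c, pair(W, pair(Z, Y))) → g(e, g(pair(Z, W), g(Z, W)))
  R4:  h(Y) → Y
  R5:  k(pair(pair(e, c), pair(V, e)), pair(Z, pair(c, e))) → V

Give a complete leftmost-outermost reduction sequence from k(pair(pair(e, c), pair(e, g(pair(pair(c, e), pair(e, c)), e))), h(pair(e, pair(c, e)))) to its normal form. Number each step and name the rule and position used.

1. k(pair(pair(e, c), pair(e, g(pair(pair(c, e), pair(e, c)), e))), h(pair(e, pair(c, e))))  →  k(pair(pair(e, c), pair(e, e)), h(pair(e, pair(c, e))))   [R2 at 1.2.2]
2. k(pair(pair(e, c), pair(e, e)), h(pair(e, pair(c, e))))  →  k(pair(pair(e, c), pair(e, e)), pair(e, pair(c, e)))   [R4 at 2]
3. k(pair(pair(e, c), pair(e, e)), pair(e, pair(c, e)))  →  e   [R5 at ε]

e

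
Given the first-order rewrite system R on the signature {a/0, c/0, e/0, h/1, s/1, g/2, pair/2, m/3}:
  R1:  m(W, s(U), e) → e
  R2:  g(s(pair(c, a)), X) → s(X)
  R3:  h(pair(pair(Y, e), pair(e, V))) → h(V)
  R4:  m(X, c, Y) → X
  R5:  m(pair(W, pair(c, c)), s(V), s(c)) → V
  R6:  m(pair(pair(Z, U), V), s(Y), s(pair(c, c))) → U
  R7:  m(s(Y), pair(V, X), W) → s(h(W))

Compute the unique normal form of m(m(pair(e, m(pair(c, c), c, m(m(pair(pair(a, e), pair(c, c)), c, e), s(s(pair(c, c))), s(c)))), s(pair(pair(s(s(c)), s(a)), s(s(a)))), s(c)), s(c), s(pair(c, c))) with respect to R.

s(a)

1. m(m(pair(e, m(pair(c, c), c, m(m(pair(pair(a, e), pair(c, c)), c, e), s(s(pair(c, c))), s(c)))), s(pair(pair(s(s(c)), s(a)), s(s(a)))), s(c)), s(c), s(pair(c, c)))  →  m(m(pair(e, pair(c, c)), s(pair(pair(s(s(c)), s(a)), s(s(a)))), s(c)), s(c), s(pair(c, c)))   [R4 at 1.1.2]
2. m(m(pair(e, pair(c, c)), s(pair(pair(s(s(c)), s(a)), s(s(a)))), s(c)), s(c), s(pair(c, c)))  →  m(pair(pair(s(s(c)), s(a)), s(s(a))), s(c), s(pair(c, c)))   [R5 at 1]
3. m(pair(pair(s(s(c)), s(a)), s(s(a))), s(c), s(pair(c, c)))  →  s(a)   [R6 at ε]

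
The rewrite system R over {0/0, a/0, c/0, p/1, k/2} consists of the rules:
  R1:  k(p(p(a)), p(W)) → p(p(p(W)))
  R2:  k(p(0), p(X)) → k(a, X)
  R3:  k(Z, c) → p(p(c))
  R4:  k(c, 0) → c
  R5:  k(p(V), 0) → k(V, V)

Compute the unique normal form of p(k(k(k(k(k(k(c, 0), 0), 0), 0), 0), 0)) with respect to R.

1. p(k(k(k(k(k(k(c, 0), 0), 0), 0), 0), 0))  →  p(k(k(k(k(k(c, 0), 0), 0), 0), 0))   [R4 at 1.1.1.1.1.1]
2. p(k(k(k(k(k(c, 0), 0), 0), 0), 0))  →  p(k(k(k(k(c, 0), 0), 0), 0))   [R4 at 1.1.1.1.1]
3. p(k(k(k(k(c, 0), 0), 0), 0))  →  p(k(k(k(c, 0), 0), 0))   [R4 at 1.1.1.1]
4. p(k(k(k(c, 0), 0), 0))  →  p(k(k(c, 0), 0))   [R4 at 1.1.1]
5. p(k(k(c, 0), 0))  →  p(k(c, 0))   [R4 at 1.1]
6. p(k(c, 0))  →  p(c)   [R4 at 1]

p(c)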